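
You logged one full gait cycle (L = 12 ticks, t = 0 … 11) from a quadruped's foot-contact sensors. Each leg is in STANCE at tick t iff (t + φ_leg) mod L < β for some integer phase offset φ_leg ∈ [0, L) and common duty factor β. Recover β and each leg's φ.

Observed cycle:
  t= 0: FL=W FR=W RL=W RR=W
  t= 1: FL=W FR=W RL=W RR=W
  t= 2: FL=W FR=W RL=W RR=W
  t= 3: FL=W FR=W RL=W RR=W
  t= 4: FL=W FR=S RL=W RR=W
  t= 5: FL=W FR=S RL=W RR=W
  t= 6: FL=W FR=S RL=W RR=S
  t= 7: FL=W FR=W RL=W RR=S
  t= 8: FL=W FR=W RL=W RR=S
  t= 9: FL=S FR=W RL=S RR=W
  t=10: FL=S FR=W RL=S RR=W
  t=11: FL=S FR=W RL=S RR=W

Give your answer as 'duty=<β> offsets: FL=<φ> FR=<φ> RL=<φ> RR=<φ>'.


duty=3 offsets: FL=3 FR=8 RL=3 RR=6

duty β = stance ticks per leg = 3
FL: stance ticks = 3; W→S at t=9 → φ=3
FR: stance ticks = 3; W→S at t=4 → φ=8
RL: stance ticks = 3; W→S at t=9 → φ=3
RR: stance ticks = 3; W→S at t=6 → φ=6


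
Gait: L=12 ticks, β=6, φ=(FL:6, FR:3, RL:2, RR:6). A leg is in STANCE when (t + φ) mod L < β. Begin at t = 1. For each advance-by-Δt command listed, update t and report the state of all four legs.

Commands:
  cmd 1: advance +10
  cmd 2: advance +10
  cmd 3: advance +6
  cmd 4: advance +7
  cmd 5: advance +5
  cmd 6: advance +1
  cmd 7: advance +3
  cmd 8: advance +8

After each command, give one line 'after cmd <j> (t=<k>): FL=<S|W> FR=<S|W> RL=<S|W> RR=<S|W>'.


after cmd 1 (t=11): FL=S FR=S RL=S RR=S
after cmd 2 (t=21): FL=S FR=S RL=W RR=S
after cmd 3 (t=27): FL=W FR=W RL=S RR=W
after cmd 4 (t=34): FL=S FR=S RL=S RR=S
after cmd 5 (t=39): FL=W FR=W RL=S RR=W
after cmd 6 (t=40): FL=W FR=W RL=W RR=W
after cmd 7 (t=43): FL=S FR=W RL=W RR=S
after cmd 8 (t=51): FL=W FR=W RL=S RR=W

start t=1: FL=W FR=S RL=S RR=W
cmd 1: advance +10 → t=11, phase=(5,2,1,5) → FL=S FR=S RL=S RR=S
cmd 2: advance +10 → t=21, phase=(3,0,11,3) → FL=S FR=S RL=W RR=S
cmd 3: advance +6 → t=27, phase=(9,6,5,9) → FL=W FR=W RL=S RR=W
cmd 4: advance +7 → t=34, phase=(4,1,0,4) → FL=S FR=S RL=S RR=S
cmd 5: advance +5 → t=39, phase=(9,6,5,9) → FL=W FR=W RL=S RR=W
cmd 6: advance +1 → t=40, phase=(10,7,6,10) → FL=W FR=W RL=W RR=W
cmd 7: advance +3 → t=43, phase=(1,10,9,1) → FL=S FR=W RL=W RR=S
cmd 8: advance +8 → t=51, phase=(9,6,5,9) → FL=W FR=W RL=S RR=W


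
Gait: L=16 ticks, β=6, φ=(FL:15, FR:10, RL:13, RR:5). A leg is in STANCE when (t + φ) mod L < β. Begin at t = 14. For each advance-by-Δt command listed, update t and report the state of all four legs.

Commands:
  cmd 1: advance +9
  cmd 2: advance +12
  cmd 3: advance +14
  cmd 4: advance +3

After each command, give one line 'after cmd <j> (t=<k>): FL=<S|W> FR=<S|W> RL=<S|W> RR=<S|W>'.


after cmd 1 (t=23): FL=W FR=S RL=S RR=W
after cmd 2 (t=35): FL=S FR=W RL=S RR=W
after cmd 3 (t=49): FL=S FR=W RL=W RR=W
after cmd 4 (t=52): FL=S FR=W RL=S RR=W

start t=14: FL=W FR=W RL=W RR=S
cmd 1: advance +9 → t=23, phase=(6,1,4,12) → FL=W FR=S RL=S RR=W
cmd 2: advance +12 → t=35, phase=(2,13,0,8) → FL=S FR=W RL=S RR=W
cmd 3: advance +14 → t=49, phase=(0,11,14,6) → FL=S FR=W RL=W RR=W
cmd 4: advance +3 → t=52, phase=(3,14,1,9) → FL=S FR=W RL=S RR=W


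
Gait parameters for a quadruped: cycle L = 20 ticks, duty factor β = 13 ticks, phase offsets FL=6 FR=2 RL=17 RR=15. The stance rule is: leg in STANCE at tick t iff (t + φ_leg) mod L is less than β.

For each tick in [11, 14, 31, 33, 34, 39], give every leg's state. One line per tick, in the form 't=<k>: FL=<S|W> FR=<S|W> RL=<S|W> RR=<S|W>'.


t=11: FL=W FR=W RL=S RR=S
t=14: FL=S FR=W RL=S RR=S
t=31: FL=W FR=W RL=S RR=S
t=33: FL=W FR=W RL=S RR=S
t=34: FL=S FR=W RL=S RR=S
t=39: FL=S FR=S RL=W RR=W

t=11: phase=(17,13,8,6) vs β=13 → FL=W FR=W RL=S RR=S
t=14: phase=(0,16,11,9) vs β=13 → FL=S FR=W RL=S RR=S
t=31: phase=(17,13,8,6) vs β=13 → FL=W FR=W RL=S RR=S
t=33: phase=(19,15,10,8) vs β=13 → FL=W FR=W RL=S RR=S
t=34: phase=(0,16,11,9) vs β=13 → FL=S FR=W RL=S RR=S
t=39: phase=(5,1,16,14) vs β=13 → FL=S FR=S RL=W RR=W


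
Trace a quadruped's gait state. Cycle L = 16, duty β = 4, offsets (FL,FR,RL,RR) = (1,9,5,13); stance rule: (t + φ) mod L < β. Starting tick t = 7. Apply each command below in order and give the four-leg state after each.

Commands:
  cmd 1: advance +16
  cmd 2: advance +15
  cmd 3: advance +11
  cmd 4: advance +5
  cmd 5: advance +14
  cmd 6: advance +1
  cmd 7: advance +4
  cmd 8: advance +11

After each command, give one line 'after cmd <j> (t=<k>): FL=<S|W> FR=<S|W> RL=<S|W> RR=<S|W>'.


start t=7: FL=W FR=S RL=W RR=W
cmd 1: advance +16 → t=23, phase=(8,0,12,4) → FL=W FR=S RL=W RR=W
cmd 2: advance +15 → t=38, phase=(7,15,11,3) → FL=W FR=W RL=W RR=S
cmd 3: advance +11 → t=49, phase=(2,10,6,14) → FL=S FR=W RL=W RR=W
cmd 4: advance +5 → t=54, phase=(7,15,11,3) → FL=W FR=W RL=W RR=S
cmd 5: advance +14 → t=68, phase=(5,13,9,1) → FL=W FR=W RL=W RR=S
cmd 6: advance +1 → t=69, phase=(6,14,10,2) → FL=W FR=W RL=W RR=S
cmd 7: advance +4 → t=73, phase=(10,2,14,6) → FL=W FR=S RL=W RR=W
cmd 8: advance +11 → t=84, phase=(5,13,9,1) → FL=W FR=W RL=W RR=S

after cmd 1 (t=23): FL=W FR=S RL=W RR=W
after cmd 2 (t=38): FL=W FR=W RL=W RR=S
after cmd 3 (t=49): FL=S FR=W RL=W RR=W
after cmd 4 (t=54): FL=W FR=W RL=W RR=S
after cmd 5 (t=68): FL=W FR=W RL=W RR=S
after cmd 6 (t=69): FL=W FR=W RL=W RR=S
after cmd 7 (t=73): FL=W FR=S RL=W RR=W
after cmd 8 (t=84): FL=W FR=W RL=W RR=S


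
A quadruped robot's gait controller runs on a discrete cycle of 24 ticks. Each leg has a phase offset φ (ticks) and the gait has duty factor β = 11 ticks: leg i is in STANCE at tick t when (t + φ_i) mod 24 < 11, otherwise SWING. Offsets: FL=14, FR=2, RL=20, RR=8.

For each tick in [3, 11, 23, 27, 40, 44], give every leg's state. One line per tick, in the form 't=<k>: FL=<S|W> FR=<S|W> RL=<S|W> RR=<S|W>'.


t=3: FL=W FR=S RL=W RR=W
t=11: FL=S FR=W RL=S RR=W
t=23: FL=W FR=S RL=W RR=S
t=27: FL=W FR=S RL=W RR=W
t=40: FL=S FR=W RL=W RR=S
t=44: FL=S FR=W RL=W RR=S

t=3: phase=(17,5,23,11) vs β=11 → FL=W FR=S RL=W RR=W
t=11: phase=(1,13,7,19) vs β=11 → FL=S FR=W RL=S RR=W
t=23: phase=(13,1,19,7) vs β=11 → FL=W FR=S RL=W RR=S
t=27: phase=(17,5,23,11) vs β=11 → FL=W FR=S RL=W RR=W
t=40: phase=(6,18,12,0) vs β=11 → FL=S FR=W RL=W RR=S
t=44: phase=(10,22,16,4) vs β=11 → FL=S FR=W RL=W RR=S


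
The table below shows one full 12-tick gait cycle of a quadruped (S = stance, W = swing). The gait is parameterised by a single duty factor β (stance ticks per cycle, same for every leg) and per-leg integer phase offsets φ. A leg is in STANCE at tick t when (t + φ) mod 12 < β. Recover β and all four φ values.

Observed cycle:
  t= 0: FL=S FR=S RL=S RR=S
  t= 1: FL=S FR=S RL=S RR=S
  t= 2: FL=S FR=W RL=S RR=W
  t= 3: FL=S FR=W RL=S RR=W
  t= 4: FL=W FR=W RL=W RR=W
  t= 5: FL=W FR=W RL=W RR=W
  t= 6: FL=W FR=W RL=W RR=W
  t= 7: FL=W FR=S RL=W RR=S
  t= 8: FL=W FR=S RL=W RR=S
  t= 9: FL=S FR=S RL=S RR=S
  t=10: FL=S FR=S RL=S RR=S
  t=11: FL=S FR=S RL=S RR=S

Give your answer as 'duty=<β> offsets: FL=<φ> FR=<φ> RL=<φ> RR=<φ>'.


duty=7 offsets: FL=3 FR=5 RL=3 RR=5

duty β = stance ticks per leg = 7
FL: stance ticks = 7; W→S at t=9 → φ=3
FR: stance ticks = 7; W→S at t=7 → φ=5
RL: stance ticks = 7; W→S at t=9 → φ=3
RR: stance ticks = 7; W→S at t=7 → φ=5


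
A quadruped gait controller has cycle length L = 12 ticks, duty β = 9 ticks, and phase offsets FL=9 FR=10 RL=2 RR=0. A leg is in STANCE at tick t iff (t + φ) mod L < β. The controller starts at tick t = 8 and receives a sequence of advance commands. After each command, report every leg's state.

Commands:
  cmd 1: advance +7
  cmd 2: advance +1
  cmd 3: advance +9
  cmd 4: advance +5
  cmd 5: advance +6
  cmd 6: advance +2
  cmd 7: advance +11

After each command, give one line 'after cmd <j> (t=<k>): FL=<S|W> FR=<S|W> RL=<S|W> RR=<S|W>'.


after cmd 1 (t=15): FL=S FR=S RL=S RR=S
after cmd 2 (t=16): FL=S FR=S RL=S RR=S
after cmd 3 (t=25): FL=W FR=W RL=S RR=S
after cmd 4 (t=30): FL=S FR=S RL=S RR=S
after cmd 5 (t=36): FL=W FR=W RL=S RR=S
after cmd 6 (t=38): FL=W FR=S RL=S RR=S
after cmd 7 (t=49): FL=W FR=W RL=S RR=S

start t=8: FL=S FR=S RL=W RR=S
cmd 1: advance +7 → t=15, phase=(0,1,5,3) → FL=S FR=S RL=S RR=S
cmd 2: advance +1 → t=16, phase=(1,2,6,4) → FL=S FR=S RL=S RR=S
cmd 3: advance +9 → t=25, phase=(10,11,3,1) → FL=W FR=W RL=S RR=S
cmd 4: advance +5 → t=30, phase=(3,4,8,6) → FL=S FR=S RL=S RR=S
cmd 5: advance +6 → t=36, phase=(9,10,2,0) → FL=W FR=W RL=S RR=S
cmd 6: advance +2 → t=38, phase=(11,0,4,2) → FL=W FR=S RL=S RR=S
cmd 7: advance +11 → t=49, phase=(10,11,3,1) → FL=W FR=W RL=S RR=S


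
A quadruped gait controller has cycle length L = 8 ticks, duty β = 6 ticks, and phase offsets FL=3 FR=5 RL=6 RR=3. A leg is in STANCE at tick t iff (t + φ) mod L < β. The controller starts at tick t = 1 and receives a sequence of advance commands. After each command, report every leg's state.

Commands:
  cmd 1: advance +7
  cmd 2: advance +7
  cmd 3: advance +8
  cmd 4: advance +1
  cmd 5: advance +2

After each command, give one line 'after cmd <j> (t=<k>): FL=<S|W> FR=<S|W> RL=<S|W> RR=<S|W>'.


after cmd 1 (t=8): FL=S FR=S RL=W RR=S
after cmd 2 (t=15): FL=S FR=S RL=S RR=S
after cmd 3 (t=23): FL=S FR=S RL=S RR=S
after cmd 4 (t=24): FL=S FR=S RL=W RR=S
after cmd 5 (t=26): FL=S FR=W RL=S RR=S

start t=1: FL=S FR=W RL=W RR=S
cmd 1: advance +7 → t=8, phase=(3,5,6,3) → FL=S FR=S RL=W RR=S
cmd 2: advance +7 → t=15, phase=(2,4,5,2) → FL=S FR=S RL=S RR=S
cmd 3: advance +8 → t=23, phase=(2,4,5,2) → FL=S FR=S RL=S RR=S
cmd 4: advance +1 → t=24, phase=(3,5,6,3) → FL=S FR=S RL=W RR=S
cmd 5: advance +2 → t=26, phase=(5,7,0,5) → FL=S FR=W RL=S RR=S


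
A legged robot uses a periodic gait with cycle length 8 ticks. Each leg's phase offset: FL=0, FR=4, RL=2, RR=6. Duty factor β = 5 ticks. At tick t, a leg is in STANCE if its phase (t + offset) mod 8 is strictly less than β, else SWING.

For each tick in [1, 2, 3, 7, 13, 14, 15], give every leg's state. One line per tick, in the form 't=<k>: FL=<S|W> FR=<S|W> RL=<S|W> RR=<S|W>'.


t=1: phase=(1,5,3,7) vs β=5 → FL=S FR=W RL=S RR=W
t=2: phase=(2,6,4,0) vs β=5 → FL=S FR=W RL=S RR=S
t=3: phase=(3,7,5,1) vs β=5 → FL=S FR=W RL=W RR=S
t=7: phase=(7,3,1,5) vs β=5 → FL=W FR=S RL=S RR=W
t=13: phase=(5,1,7,3) vs β=5 → FL=W FR=S RL=W RR=S
t=14: phase=(6,2,0,4) vs β=5 → FL=W FR=S RL=S RR=S
t=15: phase=(7,3,1,5) vs β=5 → FL=W FR=S RL=S RR=W

t=1: FL=S FR=W RL=S RR=W
t=2: FL=S FR=W RL=S RR=S
t=3: FL=S FR=W RL=W RR=S
t=7: FL=W FR=S RL=S RR=W
t=13: FL=W FR=S RL=W RR=S
t=14: FL=W FR=S RL=S RR=S
t=15: FL=W FR=S RL=S RR=W


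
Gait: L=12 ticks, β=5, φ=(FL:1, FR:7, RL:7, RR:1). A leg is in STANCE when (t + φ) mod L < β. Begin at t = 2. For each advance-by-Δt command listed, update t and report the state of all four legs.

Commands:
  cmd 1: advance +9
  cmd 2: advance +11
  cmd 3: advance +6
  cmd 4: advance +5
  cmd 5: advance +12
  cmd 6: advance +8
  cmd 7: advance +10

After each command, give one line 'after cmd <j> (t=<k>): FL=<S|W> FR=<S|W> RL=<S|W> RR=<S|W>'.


start t=2: FL=S FR=W RL=W RR=S
cmd 1: advance +9 → t=11, phase=(0,6,6,0) → FL=S FR=W RL=W RR=S
cmd 2: advance +11 → t=22, phase=(11,5,5,11) → FL=W FR=W RL=W RR=W
cmd 3: advance +6 → t=28, phase=(5,11,11,5) → FL=W FR=W RL=W RR=W
cmd 4: advance +5 → t=33, phase=(10,4,4,10) → FL=W FR=S RL=S RR=W
cmd 5: advance +12 → t=45, phase=(10,4,4,10) → FL=W FR=S RL=S RR=W
cmd 6: advance +8 → t=53, phase=(6,0,0,6) → FL=W FR=S RL=S RR=W
cmd 7: advance +10 → t=63, phase=(4,10,10,4) → FL=S FR=W RL=W RR=S

after cmd 1 (t=11): FL=S FR=W RL=W RR=S
after cmd 2 (t=22): FL=W FR=W RL=W RR=W
after cmd 3 (t=28): FL=W FR=W RL=W RR=W
after cmd 4 (t=33): FL=W FR=S RL=S RR=W
after cmd 5 (t=45): FL=W FR=S RL=S RR=W
after cmd 6 (t=53): FL=W FR=S RL=S RR=W
after cmd 7 (t=63): FL=S FR=W RL=W RR=S


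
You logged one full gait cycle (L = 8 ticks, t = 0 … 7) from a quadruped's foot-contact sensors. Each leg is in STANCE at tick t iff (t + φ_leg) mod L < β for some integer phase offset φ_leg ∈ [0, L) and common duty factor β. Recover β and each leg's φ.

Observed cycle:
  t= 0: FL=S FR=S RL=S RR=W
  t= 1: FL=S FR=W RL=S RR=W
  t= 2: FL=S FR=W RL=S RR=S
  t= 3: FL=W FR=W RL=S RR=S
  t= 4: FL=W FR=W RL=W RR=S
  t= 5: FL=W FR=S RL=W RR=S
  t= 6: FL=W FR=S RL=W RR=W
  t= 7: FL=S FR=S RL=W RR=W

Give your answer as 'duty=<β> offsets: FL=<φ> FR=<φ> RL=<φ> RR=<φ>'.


duty β = stance ticks per leg = 4
FL: stance ticks = 4; W→S at t=7 → φ=1
FR: stance ticks = 4; W→S at t=5 → φ=3
RL: stance ticks = 4; W→S at t=0 → φ=0
RR: stance ticks = 4; W→S at t=2 → φ=6

duty=4 offsets: FL=1 FR=3 RL=0 RR=6


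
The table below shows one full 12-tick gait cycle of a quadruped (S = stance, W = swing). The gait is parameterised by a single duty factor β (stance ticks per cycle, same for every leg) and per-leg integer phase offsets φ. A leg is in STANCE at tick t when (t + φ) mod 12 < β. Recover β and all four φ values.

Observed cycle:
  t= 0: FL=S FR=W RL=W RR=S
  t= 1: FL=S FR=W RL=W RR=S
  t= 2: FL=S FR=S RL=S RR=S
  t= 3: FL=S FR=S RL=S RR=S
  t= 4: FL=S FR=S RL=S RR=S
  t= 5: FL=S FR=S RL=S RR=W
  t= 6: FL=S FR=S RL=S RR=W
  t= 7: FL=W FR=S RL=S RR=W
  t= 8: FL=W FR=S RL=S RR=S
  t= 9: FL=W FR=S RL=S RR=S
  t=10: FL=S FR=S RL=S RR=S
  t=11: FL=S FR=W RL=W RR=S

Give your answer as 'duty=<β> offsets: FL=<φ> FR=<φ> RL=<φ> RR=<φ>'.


duty β = stance ticks per leg = 9
FL: stance ticks = 9; W→S at t=10 → φ=2
FR: stance ticks = 9; W→S at t=2 → φ=10
RL: stance ticks = 9; W→S at t=2 → φ=10
RR: stance ticks = 9; W→S at t=8 → φ=4

duty=9 offsets: FL=2 FR=10 RL=10 RR=4


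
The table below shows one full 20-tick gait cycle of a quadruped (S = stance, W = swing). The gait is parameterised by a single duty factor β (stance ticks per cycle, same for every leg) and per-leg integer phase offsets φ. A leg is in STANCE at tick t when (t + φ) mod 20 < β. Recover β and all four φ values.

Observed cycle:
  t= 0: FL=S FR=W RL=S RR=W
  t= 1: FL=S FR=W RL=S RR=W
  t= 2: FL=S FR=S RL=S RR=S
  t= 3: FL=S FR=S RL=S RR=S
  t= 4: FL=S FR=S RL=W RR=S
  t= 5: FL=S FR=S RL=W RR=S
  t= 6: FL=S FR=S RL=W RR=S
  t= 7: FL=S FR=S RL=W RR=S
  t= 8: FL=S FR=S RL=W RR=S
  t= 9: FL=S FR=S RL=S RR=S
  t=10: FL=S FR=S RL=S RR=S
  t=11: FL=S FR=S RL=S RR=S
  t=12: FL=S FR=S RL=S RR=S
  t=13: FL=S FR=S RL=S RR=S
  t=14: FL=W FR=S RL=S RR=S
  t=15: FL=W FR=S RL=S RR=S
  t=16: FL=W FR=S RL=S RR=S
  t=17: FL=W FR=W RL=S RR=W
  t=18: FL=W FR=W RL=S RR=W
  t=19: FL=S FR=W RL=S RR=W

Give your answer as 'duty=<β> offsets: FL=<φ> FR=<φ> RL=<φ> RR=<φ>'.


duty=15 offsets: FL=1 FR=18 RL=11 RR=18

duty β = stance ticks per leg = 15
FL: stance ticks = 15; W→S at t=19 → φ=1
FR: stance ticks = 15; W→S at t=2 → φ=18
RL: stance ticks = 15; W→S at t=9 → φ=11
RR: stance ticks = 15; W→S at t=2 → φ=18


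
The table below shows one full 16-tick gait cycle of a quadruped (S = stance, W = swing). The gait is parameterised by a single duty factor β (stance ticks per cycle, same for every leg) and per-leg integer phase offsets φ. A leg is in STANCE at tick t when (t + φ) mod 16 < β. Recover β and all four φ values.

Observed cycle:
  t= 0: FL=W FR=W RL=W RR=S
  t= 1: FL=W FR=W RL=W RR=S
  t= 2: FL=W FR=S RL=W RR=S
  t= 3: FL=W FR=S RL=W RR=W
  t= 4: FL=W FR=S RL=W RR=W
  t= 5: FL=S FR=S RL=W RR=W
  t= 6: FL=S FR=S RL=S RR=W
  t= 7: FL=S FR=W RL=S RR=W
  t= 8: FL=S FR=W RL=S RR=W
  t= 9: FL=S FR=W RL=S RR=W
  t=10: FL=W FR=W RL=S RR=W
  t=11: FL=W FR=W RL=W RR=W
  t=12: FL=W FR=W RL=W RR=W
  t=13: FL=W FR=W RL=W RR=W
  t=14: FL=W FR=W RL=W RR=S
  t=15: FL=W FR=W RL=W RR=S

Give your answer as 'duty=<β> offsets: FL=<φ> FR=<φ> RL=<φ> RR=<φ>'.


duty β = stance ticks per leg = 5
FL: stance ticks = 5; W→S at t=5 → φ=11
FR: stance ticks = 5; W→S at t=2 → φ=14
RL: stance ticks = 5; W→S at t=6 → φ=10
RR: stance ticks = 5; W→S at t=14 → φ=2

duty=5 offsets: FL=11 FR=14 RL=10 RR=2


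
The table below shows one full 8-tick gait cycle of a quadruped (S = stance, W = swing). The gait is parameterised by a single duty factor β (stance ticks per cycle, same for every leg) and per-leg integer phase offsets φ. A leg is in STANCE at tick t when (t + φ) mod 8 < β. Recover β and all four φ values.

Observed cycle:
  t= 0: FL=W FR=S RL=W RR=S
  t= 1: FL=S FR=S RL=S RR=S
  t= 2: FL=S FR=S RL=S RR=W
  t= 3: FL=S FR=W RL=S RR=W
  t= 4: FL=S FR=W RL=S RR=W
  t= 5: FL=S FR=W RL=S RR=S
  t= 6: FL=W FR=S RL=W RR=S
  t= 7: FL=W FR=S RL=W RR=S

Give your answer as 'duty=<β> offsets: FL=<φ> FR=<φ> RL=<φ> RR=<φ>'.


duty β = stance ticks per leg = 5
FL: stance ticks = 5; W→S at t=1 → φ=7
FR: stance ticks = 5; W→S at t=6 → φ=2
RL: stance ticks = 5; W→S at t=1 → φ=7
RR: stance ticks = 5; W→S at t=5 → φ=3

duty=5 offsets: FL=7 FR=2 RL=7 RR=3


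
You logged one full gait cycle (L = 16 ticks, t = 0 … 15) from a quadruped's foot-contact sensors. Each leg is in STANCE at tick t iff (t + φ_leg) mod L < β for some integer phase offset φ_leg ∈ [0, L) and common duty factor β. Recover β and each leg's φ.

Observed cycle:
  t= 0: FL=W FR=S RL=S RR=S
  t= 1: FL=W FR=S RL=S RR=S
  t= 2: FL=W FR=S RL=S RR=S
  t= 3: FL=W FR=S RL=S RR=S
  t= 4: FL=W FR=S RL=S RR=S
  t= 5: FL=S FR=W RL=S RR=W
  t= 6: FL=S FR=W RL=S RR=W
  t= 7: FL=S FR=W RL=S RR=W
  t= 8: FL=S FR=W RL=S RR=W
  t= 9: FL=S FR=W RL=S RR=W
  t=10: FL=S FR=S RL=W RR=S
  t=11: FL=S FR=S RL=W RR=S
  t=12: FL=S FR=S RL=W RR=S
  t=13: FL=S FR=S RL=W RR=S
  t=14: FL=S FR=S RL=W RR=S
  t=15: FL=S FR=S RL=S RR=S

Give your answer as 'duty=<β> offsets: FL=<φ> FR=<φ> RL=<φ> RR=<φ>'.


duty=11 offsets: FL=11 FR=6 RL=1 RR=6

duty β = stance ticks per leg = 11
FL: stance ticks = 11; W→S at t=5 → φ=11
FR: stance ticks = 11; W→S at t=10 → φ=6
RL: stance ticks = 11; W→S at t=15 → φ=1
RR: stance ticks = 11; W→S at t=10 → φ=6


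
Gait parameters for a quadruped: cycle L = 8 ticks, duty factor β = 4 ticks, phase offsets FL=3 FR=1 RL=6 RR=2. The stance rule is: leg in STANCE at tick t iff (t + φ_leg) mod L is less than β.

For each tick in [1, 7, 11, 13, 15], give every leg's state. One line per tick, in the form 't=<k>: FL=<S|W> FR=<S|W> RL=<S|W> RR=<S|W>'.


t=1: FL=W FR=S RL=W RR=S
t=7: FL=S FR=S RL=W RR=S
t=11: FL=W FR=W RL=S RR=W
t=13: FL=S FR=W RL=S RR=W
t=15: FL=S FR=S RL=W RR=S

t=1: phase=(4,2,7,3) vs β=4 → FL=W FR=S RL=W RR=S
t=7: phase=(2,0,5,1) vs β=4 → FL=S FR=S RL=W RR=S
t=11: phase=(6,4,1,5) vs β=4 → FL=W FR=W RL=S RR=W
t=13: phase=(0,6,3,7) vs β=4 → FL=S FR=W RL=S RR=W
t=15: phase=(2,0,5,1) vs β=4 → FL=S FR=S RL=W RR=S


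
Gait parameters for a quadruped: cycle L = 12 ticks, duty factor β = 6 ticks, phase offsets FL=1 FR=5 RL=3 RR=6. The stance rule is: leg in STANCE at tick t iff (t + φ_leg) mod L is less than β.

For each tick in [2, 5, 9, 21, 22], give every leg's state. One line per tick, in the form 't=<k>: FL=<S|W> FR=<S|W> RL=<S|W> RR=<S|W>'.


t=2: phase=(3,7,5,8) vs β=6 → FL=S FR=W RL=S RR=W
t=5: phase=(6,10,8,11) vs β=6 → FL=W FR=W RL=W RR=W
t=9: phase=(10,2,0,3) vs β=6 → FL=W FR=S RL=S RR=S
t=21: phase=(10,2,0,3) vs β=6 → FL=W FR=S RL=S RR=S
t=22: phase=(11,3,1,4) vs β=6 → FL=W FR=S RL=S RR=S

t=2: FL=S FR=W RL=S RR=W
t=5: FL=W FR=W RL=W RR=W
t=9: FL=W FR=S RL=S RR=S
t=21: FL=W FR=S RL=S RR=S
t=22: FL=W FR=S RL=S RR=S


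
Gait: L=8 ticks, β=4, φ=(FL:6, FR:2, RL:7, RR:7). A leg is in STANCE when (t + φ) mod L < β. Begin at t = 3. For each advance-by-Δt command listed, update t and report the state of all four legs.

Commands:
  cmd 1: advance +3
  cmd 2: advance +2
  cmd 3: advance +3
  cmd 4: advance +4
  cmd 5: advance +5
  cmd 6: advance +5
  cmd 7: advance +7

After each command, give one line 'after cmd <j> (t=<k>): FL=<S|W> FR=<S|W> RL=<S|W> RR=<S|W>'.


after cmd 1 (t=6): FL=W FR=S RL=W RR=W
after cmd 2 (t=8): FL=W FR=S RL=W RR=W
after cmd 3 (t=11): FL=S FR=W RL=S RR=S
after cmd 4 (t=15): FL=W FR=S RL=W RR=W
after cmd 5 (t=20): FL=S FR=W RL=S RR=S
after cmd 6 (t=25): FL=W FR=S RL=S RR=S
after cmd 7 (t=32): FL=W FR=S RL=W RR=W

start t=3: FL=S FR=W RL=S RR=S
cmd 1: advance +3 → t=6, phase=(4,0,5,5) → FL=W FR=S RL=W RR=W
cmd 2: advance +2 → t=8, phase=(6,2,7,7) → FL=W FR=S RL=W RR=W
cmd 3: advance +3 → t=11, phase=(1,5,2,2) → FL=S FR=W RL=S RR=S
cmd 4: advance +4 → t=15, phase=(5,1,6,6) → FL=W FR=S RL=W RR=W
cmd 5: advance +5 → t=20, phase=(2,6,3,3) → FL=S FR=W RL=S RR=S
cmd 6: advance +5 → t=25, phase=(7,3,0,0) → FL=W FR=S RL=S RR=S
cmd 7: advance +7 → t=32, phase=(6,2,7,7) → FL=W FR=S RL=W RR=W


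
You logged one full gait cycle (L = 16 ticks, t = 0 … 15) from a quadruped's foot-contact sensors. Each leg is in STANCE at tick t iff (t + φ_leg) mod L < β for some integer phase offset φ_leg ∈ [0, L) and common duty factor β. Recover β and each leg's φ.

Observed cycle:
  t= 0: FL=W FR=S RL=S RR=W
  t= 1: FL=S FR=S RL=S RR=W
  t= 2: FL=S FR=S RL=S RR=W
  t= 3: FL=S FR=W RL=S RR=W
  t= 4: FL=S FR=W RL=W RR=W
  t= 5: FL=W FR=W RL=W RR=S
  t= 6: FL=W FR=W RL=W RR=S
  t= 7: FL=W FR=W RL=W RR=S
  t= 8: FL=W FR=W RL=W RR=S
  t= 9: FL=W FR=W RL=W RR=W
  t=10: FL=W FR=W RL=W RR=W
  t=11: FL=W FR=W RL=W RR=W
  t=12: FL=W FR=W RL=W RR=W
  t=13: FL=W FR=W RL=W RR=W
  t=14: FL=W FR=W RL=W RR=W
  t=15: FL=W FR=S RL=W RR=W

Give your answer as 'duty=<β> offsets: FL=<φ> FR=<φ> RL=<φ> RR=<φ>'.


duty=4 offsets: FL=15 FR=1 RL=0 RR=11

duty β = stance ticks per leg = 4
FL: stance ticks = 4; W→S at t=1 → φ=15
FR: stance ticks = 4; W→S at t=15 → φ=1
RL: stance ticks = 4; W→S at t=0 → φ=0
RR: stance ticks = 4; W→S at t=5 → φ=11


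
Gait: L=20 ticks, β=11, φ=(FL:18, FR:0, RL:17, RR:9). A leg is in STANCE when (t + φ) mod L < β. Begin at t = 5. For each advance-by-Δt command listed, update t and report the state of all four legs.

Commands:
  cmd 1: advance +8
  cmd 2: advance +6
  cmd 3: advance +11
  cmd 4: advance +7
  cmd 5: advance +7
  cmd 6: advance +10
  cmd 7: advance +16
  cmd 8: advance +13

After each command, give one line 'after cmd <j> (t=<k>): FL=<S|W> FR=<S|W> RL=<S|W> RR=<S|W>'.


after cmd 1 (t=13): FL=W FR=W RL=S RR=S
after cmd 2 (t=19): FL=W FR=W RL=W RR=S
after cmd 3 (t=30): FL=S FR=S RL=S RR=W
after cmd 4 (t=37): FL=W FR=W RL=W RR=S
after cmd 5 (t=44): FL=S FR=S RL=S RR=W
after cmd 6 (t=54): FL=W FR=W RL=W RR=S
after cmd 7 (t=70): FL=S FR=S RL=S RR=W
after cmd 8 (t=83): FL=S FR=S RL=S RR=W

start t=5: FL=S FR=S RL=S RR=W
cmd 1: advance +8 → t=13, phase=(11,13,10,2) → FL=W FR=W RL=S RR=S
cmd 2: advance +6 → t=19, phase=(17,19,16,8) → FL=W FR=W RL=W RR=S
cmd 3: advance +11 → t=30, phase=(8,10,7,19) → FL=S FR=S RL=S RR=W
cmd 4: advance +7 → t=37, phase=(15,17,14,6) → FL=W FR=W RL=W RR=S
cmd 5: advance +7 → t=44, phase=(2,4,1,13) → FL=S FR=S RL=S RR=W
cmd 6: advance +10 → t=54, phase=(12,14,11,3) → FL=W FR=W RL=W RR=S
cmd 7: advance +16 → t=70, phase=(8,10,7,19) → FL=S FR=S RL=S RR=W
cmd 8: advance +13 → t=83, phase=(1,3,0,12) → FL=S FR=S RL=S RR=W


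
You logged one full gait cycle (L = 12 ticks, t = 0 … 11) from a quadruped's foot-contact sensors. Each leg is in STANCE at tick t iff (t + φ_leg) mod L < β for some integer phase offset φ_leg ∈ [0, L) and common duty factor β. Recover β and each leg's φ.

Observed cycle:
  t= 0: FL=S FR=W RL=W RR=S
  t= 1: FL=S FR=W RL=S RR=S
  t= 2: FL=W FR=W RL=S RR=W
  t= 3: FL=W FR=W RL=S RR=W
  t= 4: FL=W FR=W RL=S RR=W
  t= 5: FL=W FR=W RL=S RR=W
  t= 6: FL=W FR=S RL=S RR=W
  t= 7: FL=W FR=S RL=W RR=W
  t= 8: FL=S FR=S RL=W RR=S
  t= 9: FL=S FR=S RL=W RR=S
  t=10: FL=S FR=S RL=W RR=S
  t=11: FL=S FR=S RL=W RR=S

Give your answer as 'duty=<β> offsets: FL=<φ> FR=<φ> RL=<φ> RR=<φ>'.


duty=6 offsets: FL=4 FR=6 RL=11 RR=4

duty β = stance ticks per leg = 6
FL: stance ticks = 6; W→S at t=8 → φ=4
FR: stance ticks = 6; W→S at t=6 → φ=6
RL: stance ticks = 6; W→S at t=1 → φ=11
RR: stance ticks = 6; W→S at t=8 → φ=4


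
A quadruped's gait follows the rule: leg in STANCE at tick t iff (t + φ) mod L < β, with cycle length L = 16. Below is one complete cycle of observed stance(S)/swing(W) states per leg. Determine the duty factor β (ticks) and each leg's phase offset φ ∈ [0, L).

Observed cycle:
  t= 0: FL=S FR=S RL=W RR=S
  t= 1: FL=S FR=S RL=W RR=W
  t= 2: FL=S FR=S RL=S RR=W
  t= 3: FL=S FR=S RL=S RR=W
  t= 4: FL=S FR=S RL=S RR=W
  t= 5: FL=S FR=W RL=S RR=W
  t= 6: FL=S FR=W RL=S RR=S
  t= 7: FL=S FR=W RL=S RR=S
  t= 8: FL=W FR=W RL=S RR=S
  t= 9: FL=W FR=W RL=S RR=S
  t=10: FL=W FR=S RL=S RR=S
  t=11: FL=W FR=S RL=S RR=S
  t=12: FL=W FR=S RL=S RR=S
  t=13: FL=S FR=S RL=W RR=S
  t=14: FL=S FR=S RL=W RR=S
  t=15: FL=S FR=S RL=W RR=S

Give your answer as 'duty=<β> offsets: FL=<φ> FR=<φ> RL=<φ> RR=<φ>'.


duty=11 offsets: FL=3 FR=6 RL=14 RR=10

duty β = stance ticks per leg = 11
FL: stance ticks = 11; W→S at t=13 → φ=3
FR: stance ticks = 11; W→S at t=10 → φ=6
RL: stance ticks = 11; W→S at t=2 → φ=14
RR: stance ticks = 11; W→S at t=6 → φ=10


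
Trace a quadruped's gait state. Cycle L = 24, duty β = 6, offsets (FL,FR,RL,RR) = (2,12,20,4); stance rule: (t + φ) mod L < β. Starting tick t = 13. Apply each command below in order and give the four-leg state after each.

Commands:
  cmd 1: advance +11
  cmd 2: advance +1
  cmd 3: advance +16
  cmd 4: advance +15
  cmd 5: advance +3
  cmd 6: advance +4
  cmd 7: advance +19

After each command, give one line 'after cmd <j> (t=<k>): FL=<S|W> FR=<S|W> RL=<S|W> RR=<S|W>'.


after cmd 1 (t=24): FL=S FR=W RL=W RR=S
after cmd 2 (t=25): FL=S FR=W RL=W RR=S
after cmd 3 (t=41): FL=W FR=S RL=W RR=W
after cmd 4 (t=56): FL=W FR=W RL=S RR=W
after cmd 5 (t=59): FL=W FR=W RL=W RR=W
after cmd 6 (t=63): FL=W FR=S RL=W RR=W
after cmd 7 (t=82): FL=W FR=W RL=W RR=W

start t=13: FL=W FR=S RL=W RR=W
cmd 1: advance +11 → t=24, phase=(2,12,20,4) → FL=S FR=W RL=W RR=S
cmd 2: advance +1 → t=25, phase=(3,13,21,5) → FL=S FR=W RL=W RR=S
cmd 3: advance +16 → t=41, phase=(19,5,13,21) → FL=W FR=S RL=W RR=W
cmd 4: advance +15 → t=56, phase=(10,20,4,12) → FL=W FR=W RL=S RR=W
cmd 5: advance +3 → t=59, phase=(13,23,7,15) → FL=W FR=W RL=W RR=W
cmd 6: advance +4 → t=63, phase=(17,3,11,19) → FL=W FR=S RL=W RR=W
cmd 7: advance +19 → t=82, phase=(12,22,6,14) → FL=W FR=W RL=W RR=W


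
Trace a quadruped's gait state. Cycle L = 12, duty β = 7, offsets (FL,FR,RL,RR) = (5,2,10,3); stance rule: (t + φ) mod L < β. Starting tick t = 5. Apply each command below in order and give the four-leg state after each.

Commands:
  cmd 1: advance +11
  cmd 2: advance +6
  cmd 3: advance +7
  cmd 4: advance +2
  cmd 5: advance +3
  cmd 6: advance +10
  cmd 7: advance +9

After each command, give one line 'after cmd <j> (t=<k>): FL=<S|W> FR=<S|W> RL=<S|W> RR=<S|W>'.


after cmd 1 (t=16): FL=W FR=S RL=S RR=W
after cmd 2 (t=22): FL=S FR=S RL=W RR=S
after cmd 3 (t=29): FL=W FR=W RL=S RR=W
after cmd 4 (t=31): FL=S FR=W RL=S RR=W
after cmd 5 (t=34): FL=S FR=S RL=W RR=S
after cmd 6 (t=44): FL=S FR=W RL=S RR=W
after cmd 7 (t=53): FL=W FR=W RL=S RR=W

start t=5: FL=W FR=W RL=S RR=W
cmd 1: advance +11 → t=16, phase=(9,6,2,7) → FL=W FR=S RL=S RR=W
cmd 2: advance +6 → t=22, phase=(3,0,8,1) → FL=S FR=S RL=W RR=S
cmd 3: advance +7 → t=29, phase=(10,7,3,8) → FL=W FR=W RL=S RR=W
cmd 4: advance +2 → t=31, phase=(0,9,5,10) → FL=S FR=W RL=S RR=W
cmd 5: advance +3 → t=34, phase=(3,0,8,1) → FL=S FR=S RL=W RR=S
cmd 6: advance +10 → t=44, phase=(1,10,6,11) → FL=S FR=W RL=S RR=W
cmd 7: advance +9 → t=53, phase=(10,7,3,8) → FL=W FR=W RL=S RR=W


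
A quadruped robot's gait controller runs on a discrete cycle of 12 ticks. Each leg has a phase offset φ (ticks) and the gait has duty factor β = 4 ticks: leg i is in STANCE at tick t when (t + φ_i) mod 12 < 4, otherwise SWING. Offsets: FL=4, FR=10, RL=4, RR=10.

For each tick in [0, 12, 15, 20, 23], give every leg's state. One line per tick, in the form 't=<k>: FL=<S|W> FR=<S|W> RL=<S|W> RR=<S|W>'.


t=0: phase=(4,10,4,10) vs β=4 → FL=W FR=W RL=W RR=W
t=12: phase=(4,10,4,10) vs β=4 → FL=W FR=W RL=W RR=W
t=15: phase=(7,1,7,1) vs β=4 → FL=W FR=S RL=W RR=S
t=20: phase=(0,6,0,6) vs β=4 → FL=S FR=W RL=S RR=W
t=23: phase=(3,9,3,9) vs β=4 → FL=S FR=W RL=S RR=W

t=0: FL=W FR=W RL=W RR=W
t=12: FL=W FR=W RL=W RR=W
t=15: FL=W FR=S RL=W RR=S
t=20: FL=S FR=W RL=S RR=W
t=23: FL=S FR=W RL=S RR=W


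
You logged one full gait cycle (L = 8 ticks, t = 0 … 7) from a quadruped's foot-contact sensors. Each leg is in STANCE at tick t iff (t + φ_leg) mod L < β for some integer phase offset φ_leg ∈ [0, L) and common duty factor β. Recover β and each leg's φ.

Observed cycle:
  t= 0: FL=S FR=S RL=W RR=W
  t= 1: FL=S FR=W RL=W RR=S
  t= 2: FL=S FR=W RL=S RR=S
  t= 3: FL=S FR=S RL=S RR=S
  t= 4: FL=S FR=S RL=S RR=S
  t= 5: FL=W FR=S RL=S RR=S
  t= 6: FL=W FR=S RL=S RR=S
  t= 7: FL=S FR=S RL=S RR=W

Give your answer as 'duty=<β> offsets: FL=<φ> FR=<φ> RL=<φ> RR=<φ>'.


duty β = stance ticks per leg = 6
FL: stance ticks = 6; W→S at t=7 → φ=1
FR: stance ticks = 6; W→S at t=3 → φ=5
RL: stance ticks = 6; W→S at t=2 → φ=6
RR: stance ticks = 6; W→S at t=1 → φ=7

duty=6 offsets: FL=1 FR=5 RL=6 RR=7


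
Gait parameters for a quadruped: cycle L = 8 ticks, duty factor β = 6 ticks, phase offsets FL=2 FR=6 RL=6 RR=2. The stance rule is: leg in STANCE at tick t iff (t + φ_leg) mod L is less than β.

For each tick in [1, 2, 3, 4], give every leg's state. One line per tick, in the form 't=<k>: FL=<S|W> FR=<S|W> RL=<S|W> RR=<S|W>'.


t=1: phase=(3,7,7,3) vs β=6 → FL=S FR=W RL=W RR=S
t=2: phase=(4,0,0,4) vs β=6 → FL=S FR=S RL=S RR=S
t=3: phase=(5,1,1,5) vs β=6 → FL=S FR=S RL=S RR=S
t=4: phase=(6,2,2,6) vs β=6 → FL=W FR=S RL=S RR=W

t=1: FL=S FR=W RL=W RR=S
t=2: FL=S FR=S RL=S RR=S
t=3: FL=S FR=S RL=S RR=S
t=4: FL=W FR=S RL=S RR=W


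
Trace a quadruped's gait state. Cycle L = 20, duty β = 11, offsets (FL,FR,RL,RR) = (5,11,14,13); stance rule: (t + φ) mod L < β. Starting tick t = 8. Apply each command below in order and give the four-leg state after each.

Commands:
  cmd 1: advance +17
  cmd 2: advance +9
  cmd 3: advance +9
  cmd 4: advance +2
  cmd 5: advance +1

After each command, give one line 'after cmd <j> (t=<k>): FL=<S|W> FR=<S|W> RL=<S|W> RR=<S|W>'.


after cmd 1 (t=25): FL=S FR=W RL=W RR=W
after cmd 2 (t=34): FL=W FR=S RL=S RR=S
after cmd 3 (t=43): FL=S FR=W RL=W RR=W
after cmd 4 (t=45): FL=S FR=W RL=W RR=W
after cmd 5 (t=46): FL=W FR=W RL=S RR=W

start t=8: FL=W FR=W RL=S RR=S
cmd 1: advance +17 → t=25, phase=(10,16,19,18) → FL=S FR=W RL=W RR=W
cmd 2: advance +9 → t=34, phase=(19,5,8,7) → FL=W FR=S RL=S RR=S
cmd 3: advance +9 → t=43, phase=(8,14,17,16) → FL=S FR=W RL=W RR=W
cmd 4: advance +2 → t=45, phase=(10,16,19,18) → FL=S FR=W RL=W RR=W
cmd 5: advance +1 → t=46, phase=(11,17,0,19) → FL=W FR=W RL=S RR=W


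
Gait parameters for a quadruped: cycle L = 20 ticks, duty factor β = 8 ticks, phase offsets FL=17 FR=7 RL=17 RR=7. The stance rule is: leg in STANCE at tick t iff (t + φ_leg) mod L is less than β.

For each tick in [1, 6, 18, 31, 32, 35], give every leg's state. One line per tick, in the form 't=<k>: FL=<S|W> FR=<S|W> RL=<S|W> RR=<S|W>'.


t=1: FL=W FR=W RL=W RR=W
t=6: FL=S FR=W RL=S RR=W
t=18: FL=W FR=S RL=W RR=S
t=31: FL=W FR=W RL=W RR=W
t=32: FL=W FR=W RL=W RR=W
t=35: FL=W FR=S RL=W RR=S

t=1: phase=(18,8,18,8) vs β=8 → FL=W FR=W RL=W RR=W
t=6: phase=(3,13,3,13) vs β=8 → FL=S FR=W RL=S RR=W
t=18: phase=(15,5,15,5) vs β=8 → FL=W FR=S RL=W RR=S
t=31: phase=(8,18,8,18) vs β=8 → FL=W FR=W RL=W RR=W
t=32: phase=(9,19,9,19) vs β=8 → FL=W FR=W RL=W RR=W
t=35: phase=(12,2,12,2) vs β=8 → FL=W FR=S RL=W RR=S


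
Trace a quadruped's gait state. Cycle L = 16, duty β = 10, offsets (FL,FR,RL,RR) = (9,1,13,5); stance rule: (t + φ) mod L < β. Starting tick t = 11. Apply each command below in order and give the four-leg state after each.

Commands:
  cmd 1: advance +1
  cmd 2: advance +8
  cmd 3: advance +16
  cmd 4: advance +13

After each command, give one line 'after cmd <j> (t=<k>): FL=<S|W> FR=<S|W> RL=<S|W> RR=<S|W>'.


start t=11: FL=S FR=W RL=S RR=S
cmd 1: advance +1 → t=12, phase=(5,13,9,1) → FL=S FR=W RL=S RR=S
cmd 2: advance +8 → t=20, phase=(13,5,1,9) → FL=W FR=S RL=S RR=S
cmd 3: advance +16 → t=36, phase=(13,5,1,9) → FL=W FR=S RL=S RR=S
cmd 4: advance +13 → t=49, phase=(10,2,14,6) → FL=W FR=S RL=W RR=S

after cmd 1 (t=12): FL=S FR=W RL=S RR=S
after cmd 2 (t=20): FL=W FR=S RL=S RR=S
after cmd 3 (t=36): FL=W FR=S RL=S RR=S
after cmd 4 (t=49): FL=W FR=S RL=W RR=S


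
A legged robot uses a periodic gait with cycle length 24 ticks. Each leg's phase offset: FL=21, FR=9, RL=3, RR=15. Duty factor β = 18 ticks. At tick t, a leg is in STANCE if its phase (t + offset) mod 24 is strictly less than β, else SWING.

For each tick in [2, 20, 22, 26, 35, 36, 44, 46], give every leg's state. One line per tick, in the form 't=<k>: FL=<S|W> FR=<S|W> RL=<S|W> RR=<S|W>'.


t=2: FL=W FR=S RL=S RR=S
t=20: FL=S FR=S RL=W RR=S
t=22: FL=W FR=S RL=S RR=S
t=26: FL=W FR=S RL=S RR=S
t=35: FL=S FR=W RL=S RR=S
t=36: FL=S FR=W RL=S RR=S
t=44: FL=S FR=S RL=W RR=S
t=46: FL=W FR=S RL=S RR=S

t=2: phase=(23,11,5,17) vs β=18 → FL=W FR=S RL=S RR=S
t=20: phase=(17,5,23,11) vs β=18 → FL=S FR=S RL=W RR=S
t=22: phase=(19,7,1,13) vs β=18 → FL=W FR=S RL=S RR=S
t=26: phase=(23,11,5,17) vs β=18 → FL=W FR=S RL=S RR=S
t=35: phase=(8,20,14,2) vs β=18 → FL=S FR=W RL=S RR=S
t=36: phase=(9,21,15,3) vs β=18 → FL=S FR=W RL=S RR=S
t=44: phase=(17,5,23,11) vs β=18 → FL=S FR=S RL=W RR=S
t=46: phase=(19,7,1,13) vs β=18 → FL=W FR=S RL=S RR=S


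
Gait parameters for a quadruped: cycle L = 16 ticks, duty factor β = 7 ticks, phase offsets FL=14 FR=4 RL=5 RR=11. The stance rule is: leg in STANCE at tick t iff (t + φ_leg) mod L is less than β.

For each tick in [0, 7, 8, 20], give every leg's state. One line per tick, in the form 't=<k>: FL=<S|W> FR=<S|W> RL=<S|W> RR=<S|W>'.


t=0: FL=W FR=S RL=S RR=W
t=7: FL=S FR=W RL=W RR=S
t=8: FL=S FR=W RL=W RR=S
t=20: FL=S FR=W RL=W RR=W

t=0: phase=(14,4,5,11) vs β=7 → FL=W FR=S RL=S RR=W
t=7: phase=(5,11,12,2) vs β=7 → FL=S FR=W RL=W RR=S
t=8: phase=(6,12,13,3) vs β=7 → FL=S FR=W RL=W RR=S
t=20: phase=(2,8,9,15) vs β=7 → FL=S FR=W RL=W RR=W


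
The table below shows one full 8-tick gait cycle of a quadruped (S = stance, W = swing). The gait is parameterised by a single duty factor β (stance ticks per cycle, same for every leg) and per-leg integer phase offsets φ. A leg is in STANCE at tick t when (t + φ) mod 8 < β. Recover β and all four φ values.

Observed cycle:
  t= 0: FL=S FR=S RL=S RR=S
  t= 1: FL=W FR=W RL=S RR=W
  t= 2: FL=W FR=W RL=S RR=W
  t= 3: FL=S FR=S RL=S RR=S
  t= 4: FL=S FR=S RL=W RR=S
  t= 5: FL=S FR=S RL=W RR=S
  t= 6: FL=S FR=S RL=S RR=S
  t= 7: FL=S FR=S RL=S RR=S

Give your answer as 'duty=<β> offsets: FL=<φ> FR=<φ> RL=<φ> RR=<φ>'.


duty β = stance ticks per leg = 6
FL: stance ticks = 6; W→S at t=3 → φ=5
FR: stance ticks = 6; W→S at t=3 → φ=5
RL: stance ticks = 6; W→S at t=6 → φ=2
RR: stance ticks = 6; W→S at t=3 → φ=5

duty=6 offsets: FL=5 FR=5 RL=2 RR=5


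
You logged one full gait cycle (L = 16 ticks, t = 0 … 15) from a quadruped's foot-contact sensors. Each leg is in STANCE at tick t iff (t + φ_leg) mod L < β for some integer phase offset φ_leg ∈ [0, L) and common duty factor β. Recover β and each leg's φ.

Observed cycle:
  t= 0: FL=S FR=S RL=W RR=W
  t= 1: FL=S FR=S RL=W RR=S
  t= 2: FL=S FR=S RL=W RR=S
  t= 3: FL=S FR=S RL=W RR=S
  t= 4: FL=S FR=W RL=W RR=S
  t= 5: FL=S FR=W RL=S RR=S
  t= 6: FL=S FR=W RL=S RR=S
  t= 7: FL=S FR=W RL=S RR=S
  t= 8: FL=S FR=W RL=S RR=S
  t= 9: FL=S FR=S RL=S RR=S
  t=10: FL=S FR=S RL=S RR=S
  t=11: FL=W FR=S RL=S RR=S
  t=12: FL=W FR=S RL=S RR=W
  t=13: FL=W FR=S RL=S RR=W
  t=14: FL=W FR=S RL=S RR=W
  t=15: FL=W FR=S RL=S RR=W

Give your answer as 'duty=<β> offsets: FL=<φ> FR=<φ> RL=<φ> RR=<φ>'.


duty=11 offsets: FL=0 FR=7 RL=11 RR=15

duty β = stance ticks per leg = 11
FL: stance ticks = 11; W→S at t=0 → φ=0
FR: stance ticks = 11; W→S at t=9 → φ=7
RL: stance ticks = 11; W→S at t=5 → φ=11
RR: stance ticks = 11; W→S at t=1 → φ=15


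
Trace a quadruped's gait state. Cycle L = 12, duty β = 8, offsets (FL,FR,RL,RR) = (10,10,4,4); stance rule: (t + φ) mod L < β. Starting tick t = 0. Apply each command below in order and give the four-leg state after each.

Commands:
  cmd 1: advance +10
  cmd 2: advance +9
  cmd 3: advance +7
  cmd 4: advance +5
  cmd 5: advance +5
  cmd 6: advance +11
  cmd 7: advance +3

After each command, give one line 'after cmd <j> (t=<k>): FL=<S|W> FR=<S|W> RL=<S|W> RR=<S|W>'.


after cmd 1 (t=10): FL=W FR=W RL=S RR=S
after cmd 2 (t=19): FL=S FR=S RL=W RR=W
after cmd 3 (t=26): FL=S FR=S RL=S RR=S
after cmd 4 (t=31): FL=S FR=S RL=W RR=W
after cmd 5 (t=36): FL=W FR=W RL=S RR=S
after cmd 6 (t=47): FL=W FR=W RL=S RR=S
after cmd 7 (t=50): FL=S FR=S RL=S RR=S

start t=0: FL=W FR=W RL=S RR=S
cmd 1: advance +10 → t=10, phase=(8,8,2,2) → FL=W FR=W RL=S RR=S
cmd 2: advance +9 → t=19, phase=(5,5,11,11) → FL=S FR=S RL=W RR=W
cmd 3: advance +7 → t=26, phase=(0,0,6,6) → FL=S FR=S RL=S RR=S
cmd 4: advance +5 → t=31, phase=(5,5,11,11) → FL=S FR=S RL=W RR=W
cmd 5: advance +5 → t=36, phase=(10,10,4,4) → FL=W FR=W RL=S RR=S
cmd 6: advance +11 → t=47, phase=(9,9,3,3) → FL=W FR=W RL=S RR=S
cmd 7: advance +3 → t=50, phase=(0,0,6,6) → FL=S FR=S RL=S RR=S


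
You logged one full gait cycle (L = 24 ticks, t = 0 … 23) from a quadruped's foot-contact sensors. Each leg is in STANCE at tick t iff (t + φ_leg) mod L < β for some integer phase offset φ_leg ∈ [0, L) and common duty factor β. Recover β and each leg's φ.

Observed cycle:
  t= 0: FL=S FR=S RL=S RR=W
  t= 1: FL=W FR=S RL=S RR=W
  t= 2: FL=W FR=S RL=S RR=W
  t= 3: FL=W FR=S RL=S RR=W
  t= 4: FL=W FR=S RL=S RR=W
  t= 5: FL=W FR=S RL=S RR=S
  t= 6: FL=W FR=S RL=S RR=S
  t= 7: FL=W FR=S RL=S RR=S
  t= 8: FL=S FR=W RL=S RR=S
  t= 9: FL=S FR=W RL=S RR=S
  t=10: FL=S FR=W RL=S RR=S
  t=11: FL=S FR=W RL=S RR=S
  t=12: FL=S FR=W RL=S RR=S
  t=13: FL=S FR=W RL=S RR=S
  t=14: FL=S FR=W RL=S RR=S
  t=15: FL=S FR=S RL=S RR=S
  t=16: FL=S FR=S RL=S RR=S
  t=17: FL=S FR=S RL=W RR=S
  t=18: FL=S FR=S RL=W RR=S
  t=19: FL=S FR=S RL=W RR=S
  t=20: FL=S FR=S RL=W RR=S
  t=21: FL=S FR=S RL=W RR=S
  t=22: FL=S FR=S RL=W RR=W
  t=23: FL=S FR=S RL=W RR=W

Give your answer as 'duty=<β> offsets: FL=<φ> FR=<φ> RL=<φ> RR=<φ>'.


duty=17 offsets: FL=16 FR=9 RL=0 RR=19

duty β = stance ticks per leg = 17
FL: stance ticks = 17; W→S at t=8 → φ=16
FR: stance ticks = 17; W→S at t=15 → φ=9
RL: stance ticks = 17; W→S at t=0 → φ=0
RR: stance ticks = 17; W→S at t=5 → φ=19


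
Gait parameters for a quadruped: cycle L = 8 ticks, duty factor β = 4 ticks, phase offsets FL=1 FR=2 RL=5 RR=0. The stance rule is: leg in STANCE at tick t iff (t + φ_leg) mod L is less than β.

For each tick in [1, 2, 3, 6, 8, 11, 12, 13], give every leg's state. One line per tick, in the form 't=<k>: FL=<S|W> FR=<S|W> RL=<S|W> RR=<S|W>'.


t=1: phase=(2,3,6,1) vs β=4 → FL=S FR=S RL=W RR=S
t=2: phase=(3,4,7,2) vs β=4 → FL=S FR=W RL=W RR=S
t=3: phase=(4,5,0,3) vs β=4 → FL=W FR=W RL=S RR=S
t=6: phase=(7,0,3,6) vs β=4 → FL=W FR=S RL=S RR=W
t=8: phase=(1,2,5,0) vs β=4 → FL=S FR=S RL=W RR=S
t=11: phase=(4,5,0,3) vs β=4 → FL=W FR=W RL=S RR=S
t=12: phase=(5,6,1,4) vs β=4 → FL=W FR=W RL=S RR=W
t=13: phase=(6,7,2,5) vs β=4 → FL=W FR=W RL=S RR=W

t=1: FL=S FR=S RL=W RR=S
t=2: FL=S FR=W RL=W RR=S
t=3: FL=W FR=W RL=S RR=S
t=6: FL=W FR=S RL=S RR=W
t=8: FL=S FR=S RL=W RR=S
t=11: FL=W FR=W RL=S RR=S
t=12: FL=W FR=W RL=S RR=W
t=13: FL=W FR=W RL=S RR=W


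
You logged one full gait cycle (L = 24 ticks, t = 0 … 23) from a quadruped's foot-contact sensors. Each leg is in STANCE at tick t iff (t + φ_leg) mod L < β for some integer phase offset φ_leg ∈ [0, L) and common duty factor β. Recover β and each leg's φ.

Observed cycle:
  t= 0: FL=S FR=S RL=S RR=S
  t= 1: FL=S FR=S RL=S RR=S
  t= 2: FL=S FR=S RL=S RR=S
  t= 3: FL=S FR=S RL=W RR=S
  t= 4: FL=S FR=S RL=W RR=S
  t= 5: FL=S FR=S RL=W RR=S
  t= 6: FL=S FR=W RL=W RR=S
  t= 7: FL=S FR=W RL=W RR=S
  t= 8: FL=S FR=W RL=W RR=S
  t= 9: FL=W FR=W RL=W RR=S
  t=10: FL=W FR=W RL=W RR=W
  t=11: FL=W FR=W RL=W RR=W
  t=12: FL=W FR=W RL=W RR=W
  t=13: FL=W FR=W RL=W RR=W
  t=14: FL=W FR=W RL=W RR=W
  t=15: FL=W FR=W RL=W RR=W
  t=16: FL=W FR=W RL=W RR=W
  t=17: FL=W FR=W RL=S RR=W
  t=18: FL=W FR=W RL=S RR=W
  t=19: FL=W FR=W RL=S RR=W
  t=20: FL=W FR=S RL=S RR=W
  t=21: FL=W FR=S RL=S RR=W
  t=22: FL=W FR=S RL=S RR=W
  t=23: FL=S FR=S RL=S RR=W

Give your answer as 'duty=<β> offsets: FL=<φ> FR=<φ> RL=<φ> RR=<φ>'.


duty β = stance ticks per leg = 10
FL: stance ticks = 10; W→S at t=23 → φ=1
FR: stance ticks = 10; W→S at t=20 → φ=4
RL: stance ticks = 10; W→S at t=17 → φ=7
RR: stance ticks = 10; W→S at t=0 → φ=0

duty=10 offsets: FL=1 FR=4 RL=7 RR=0
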